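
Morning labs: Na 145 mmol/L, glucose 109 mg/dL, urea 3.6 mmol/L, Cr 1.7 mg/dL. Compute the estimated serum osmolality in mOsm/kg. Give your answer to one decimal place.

299.7 mOsm/kg

Calculated osmolality = 2·Na + glucose/18 + urea
= 2·145 + 109/18 + 3.6
= 290 + 6.06 + 3.60
= 299.66 mOsm/kg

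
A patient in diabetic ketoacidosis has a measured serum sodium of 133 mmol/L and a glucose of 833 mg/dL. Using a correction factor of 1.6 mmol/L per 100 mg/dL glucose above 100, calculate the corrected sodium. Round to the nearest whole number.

145 mmol/L

Corrected Na = measured Na + 1.6 · (glucose − 100)/100
= 133 + 1.6 · (833 − 100)/100
= 133 + 11.7
= 144.7 mmol/L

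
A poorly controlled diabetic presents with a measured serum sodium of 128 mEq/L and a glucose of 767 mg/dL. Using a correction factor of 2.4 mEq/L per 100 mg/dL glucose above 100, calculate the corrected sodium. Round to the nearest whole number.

Corrected Na = measured Na + 2.4 · (glucose − 100)/100
= 128 + 2.4 · (767 − 100)/100
= 128 + 16
= 144 mEq/L

144 mEq/L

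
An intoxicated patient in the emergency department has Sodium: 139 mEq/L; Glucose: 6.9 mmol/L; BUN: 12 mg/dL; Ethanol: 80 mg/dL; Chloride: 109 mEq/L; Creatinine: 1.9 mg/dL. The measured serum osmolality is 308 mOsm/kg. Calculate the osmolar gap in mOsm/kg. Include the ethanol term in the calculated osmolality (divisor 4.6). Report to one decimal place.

Calculated osmolality = 2·Na + glucose + BUN/2.8 + ethanol/4.6
= 2·139 + 6.9 + 12/2.8 + 80/4.6
= 278 + 6.90 + 4.29 + 17.39
= 306.58 mOsm/kg ≈ 306.6 mOsm/kg
Osmolar gap = measured − calculated = 308 − 306.6 = 1.4 mOsm/kg

1.4 mOsm/kg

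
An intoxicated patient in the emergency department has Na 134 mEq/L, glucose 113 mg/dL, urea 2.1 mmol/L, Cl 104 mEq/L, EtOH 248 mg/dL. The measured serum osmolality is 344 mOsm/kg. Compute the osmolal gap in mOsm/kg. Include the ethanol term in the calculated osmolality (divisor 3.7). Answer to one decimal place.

0.6 mOsm/kg

Calculated osmolality = 2·Na + glucose/18 + urea + ethanol/3.7
= 2·134 + 113/18 + 2.1 + 248/3.7
= 268 + 6.28 + 2.10 + 67.03
= 343.41 mOsm/kg ≈ 343.4 mOsm/kg
Osmolar gap = measured − calculated = 344 − 343.4 = 0.6 mOsm/kg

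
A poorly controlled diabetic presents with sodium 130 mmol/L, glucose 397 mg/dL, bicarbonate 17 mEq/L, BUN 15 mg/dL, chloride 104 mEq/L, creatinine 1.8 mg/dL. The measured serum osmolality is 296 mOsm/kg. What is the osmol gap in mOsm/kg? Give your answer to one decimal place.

8.6 mOsm/kg

Calculated osmolality = 2·Na + glucose/18 + BUN/2.8
= 2·130 + 397/18 + 15/2.8
= 260 + 22.06 + 5.36
= 287.42 mOsm/kg ≈ 287.4 mOsm/kg
Osmolar gap = measured − calculated = 296 − 287.4 = 8.6 mOsm/kg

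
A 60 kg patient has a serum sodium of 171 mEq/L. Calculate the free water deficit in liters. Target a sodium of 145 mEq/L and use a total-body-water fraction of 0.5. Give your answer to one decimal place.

TBW = 0.5 · 60 = 30 L
Free water deficit = TBW · (Na/145 − 1)
= 30 · (171/145 − 1)
= 30 · 0.1793
= 5.38 L

5.4 L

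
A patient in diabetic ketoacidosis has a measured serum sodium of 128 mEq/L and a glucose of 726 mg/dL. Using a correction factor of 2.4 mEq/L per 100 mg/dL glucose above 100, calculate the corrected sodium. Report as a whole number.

Corrected Na = measured Na + 2.4 · (glucose − 100)/100
= 128 + 2.4 · (726 − 100)/100
= 128 + 15
= 143 mEq/L

143 mEq/L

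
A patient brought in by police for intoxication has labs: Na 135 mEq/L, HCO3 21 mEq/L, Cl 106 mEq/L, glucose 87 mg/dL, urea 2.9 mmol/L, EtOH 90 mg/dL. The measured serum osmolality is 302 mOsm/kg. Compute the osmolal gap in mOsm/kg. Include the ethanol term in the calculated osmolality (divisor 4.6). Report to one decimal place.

4.7 mOsm/kg

Calculated osmolality = 2·Na + glucose/18 + urea + ethanol/4.6
= 2·135 + 87/18 + 2.9 + 90/4.6
= 270 + 4.83 + 2.90 + 19.57
= 297.3 mOsm/kg ≈ 297.3 mOsm/kg
Osmolar gap = measured − calculated = 302 − 297.3 = 4.7 mOsm/kg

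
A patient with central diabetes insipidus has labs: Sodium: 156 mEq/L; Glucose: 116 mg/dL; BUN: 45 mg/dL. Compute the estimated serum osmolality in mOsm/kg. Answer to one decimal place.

Calculated osmolality = 2·Na + glucose/18 + BUN/2.8
= 2·156 + 116/18 + 45/2.8
= 312 + 6.44 + 16.07
= 334.51 mOsm/kg

334.5 mOsm/kg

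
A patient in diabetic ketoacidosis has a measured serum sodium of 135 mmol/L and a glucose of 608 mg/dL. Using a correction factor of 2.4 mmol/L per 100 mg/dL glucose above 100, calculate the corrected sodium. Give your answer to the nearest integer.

Corrected Na = measured Na + 2.4 · (glucose − 100)/100
= 135 + 2.4 · (608 − 100)/100
= 135 + 12.2
= 147.2 mmol/L

147 mmol/L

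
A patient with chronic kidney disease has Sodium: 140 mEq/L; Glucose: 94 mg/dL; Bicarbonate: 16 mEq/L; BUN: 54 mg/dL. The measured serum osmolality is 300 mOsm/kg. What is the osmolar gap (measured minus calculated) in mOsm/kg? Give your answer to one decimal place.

Calculated osmolality = 2·Na + glucose/18 + BUN/2.8
= 2·140 + 94/18 + 54/2.8
= 280 + 5.22 + 19.29
= 304.51 mOsm/kg ≈ 304.5 mOsm/kg
Osmolar gap = measured − calculated = 300 − 304.5 = -4.5 mOsm/kg

-4.5 mOsm/kg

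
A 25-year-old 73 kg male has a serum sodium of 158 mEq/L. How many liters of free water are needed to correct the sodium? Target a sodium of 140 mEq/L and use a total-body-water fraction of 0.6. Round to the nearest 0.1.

TBW = 0.6 · 73 = 43.8 L
Free water deficit = TBW · (Na/140 − 1)
= 43.8 · (158/140 − 1)
= 43.8 · 0.1286
= 5.63 L

5.6 L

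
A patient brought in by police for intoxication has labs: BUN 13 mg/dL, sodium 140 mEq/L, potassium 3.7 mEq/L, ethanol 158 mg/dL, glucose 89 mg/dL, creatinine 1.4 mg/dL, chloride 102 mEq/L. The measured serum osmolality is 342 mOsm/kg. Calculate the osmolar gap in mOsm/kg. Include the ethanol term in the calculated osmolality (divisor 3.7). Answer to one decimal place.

9.7 mOsm/kg

Calculated osmolality = 2·Na + glucose/18 + BUN/2.8 + ethanol/3.7
= 2·140 + 89/18 + 13/2.8 + 158/3.7
= 280 + 4.94 + 4.64 + 42.70
= 332.28 mOsm/kg ≈ 332.3 mOsm/kg
Osmolar gap = measured − calculated = 342 − 332.3 = 9.7 mOsm/kg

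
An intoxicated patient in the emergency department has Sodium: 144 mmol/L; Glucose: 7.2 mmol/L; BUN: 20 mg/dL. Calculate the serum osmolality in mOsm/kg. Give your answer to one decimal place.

302.3 mOsm/kg

Calculated osmolality = 2·Na + glucose + BUN/2.8
= 2·144 + 7.2 + 20/2.8
= 288 + 7.20 + 7.14
= 302.34 mOsm/kg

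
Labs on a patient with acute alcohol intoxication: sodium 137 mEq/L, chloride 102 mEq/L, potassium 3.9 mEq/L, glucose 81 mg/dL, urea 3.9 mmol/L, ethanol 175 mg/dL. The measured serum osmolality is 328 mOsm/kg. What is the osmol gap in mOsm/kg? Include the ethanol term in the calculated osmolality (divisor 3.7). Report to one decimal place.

Calculated osmolality = 2·Na + glucose/18 + urea + ethanol/3.7
= 2·137 + 81/18 + 3.9 + 175/3.7
= 274 + 4.50 + 3.90 + 47.30
= 329.7 mOsm/kg ≈ 329.7 mOsm/kg
Osmolar gap = measured − calculated = 328 − 329.7 = -1.7 mOsm/kg

-1.7 mOsm/kg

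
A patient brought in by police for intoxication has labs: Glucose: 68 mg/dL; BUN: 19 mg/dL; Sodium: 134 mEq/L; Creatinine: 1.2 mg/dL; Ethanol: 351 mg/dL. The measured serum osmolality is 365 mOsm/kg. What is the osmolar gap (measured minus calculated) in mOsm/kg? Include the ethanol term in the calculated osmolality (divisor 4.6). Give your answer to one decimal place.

10.1 mOsm/kg

Calculated osmolality = 2·Na + glucose/18 + BUN/2.8 + ethanol/4.6
= 2·134 + 68/18 + 19/2.8 + 351/4.6
= 268 + 3.78 + 6.79 + 76.30
= 354.87 mOsm/kg ≈ 354.9 mOsm/kg
Osmolar gap = measured − calculated = 365 − 354.9 = 10.1 mOsm/kg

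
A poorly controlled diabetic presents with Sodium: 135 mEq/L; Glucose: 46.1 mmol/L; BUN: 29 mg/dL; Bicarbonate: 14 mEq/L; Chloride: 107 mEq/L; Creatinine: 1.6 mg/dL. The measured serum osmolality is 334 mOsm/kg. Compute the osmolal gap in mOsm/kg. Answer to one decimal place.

7.5 mOsm/kg

Calculated osmolality = 2·Na + glucose + BUN/2.8
= 2·135 + 46.1 + 29/2.8
= 270 + 46.10 + 10.36
= 326.46 mOsm/kg ≈ 326.5 mOsm/kg
Osmolar gap = measured − calculated = 334 − 326.5 = 7.5 mOsm/kg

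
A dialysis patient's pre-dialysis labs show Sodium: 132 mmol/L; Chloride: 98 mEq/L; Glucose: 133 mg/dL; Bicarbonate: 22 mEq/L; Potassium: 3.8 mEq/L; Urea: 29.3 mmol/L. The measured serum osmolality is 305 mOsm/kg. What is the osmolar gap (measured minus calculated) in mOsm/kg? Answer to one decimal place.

4.3 mOsm/kg

Calculated osmolality = 2·Na + glucose/18 + urea
= 2·132 + 133/18 + 29.3
= 264 + 7.39 + 29.30
= 300.69 mOsm/kg ≈ 300.7 mOsm/kg
Osmolar gap = measured − calculated = 305 − 300.7 = 4.3 mOsm/kg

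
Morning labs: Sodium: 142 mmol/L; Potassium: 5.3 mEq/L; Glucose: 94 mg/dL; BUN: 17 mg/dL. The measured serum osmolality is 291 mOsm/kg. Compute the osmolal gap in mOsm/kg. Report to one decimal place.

-4.3 mOsm/kg

Calculated osmolality = 2·Na + glucose/18 + BUN/2.8
= 2·142 + 94/18 + 17/2.8
= 284 + 5.22 + 6.07
= 295.29 mOsm/kg ≈ 295.3 mOsm/kg
Osmolar gap = measured − calculated = 291 − 295.3 = -4.3 mOsm/kg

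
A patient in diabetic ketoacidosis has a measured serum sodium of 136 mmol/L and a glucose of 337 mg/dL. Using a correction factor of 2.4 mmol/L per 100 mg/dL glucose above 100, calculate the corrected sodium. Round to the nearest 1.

142 mmol/L

Corrected Na = measured Na + 2.4 · (glucose − 100)/100
= 136 + 2.4 · (337 − 100)/100
= 136 + 5.7
= 141.7 mmol/L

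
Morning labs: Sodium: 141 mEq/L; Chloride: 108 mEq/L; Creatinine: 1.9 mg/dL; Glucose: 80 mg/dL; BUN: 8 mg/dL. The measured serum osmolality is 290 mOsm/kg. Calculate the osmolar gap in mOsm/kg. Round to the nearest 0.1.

0.7 mOsm/kg

Calculated osmolality = 2·Na + glucose/18 + BUN/2.8
= 2·141 + 80/18 + 8/2.8
= 282 + 4.44 + 2.86
= 289.3 mOsm/kg ≈ 289.3 mOsm/kg
Osmolar gap = measured − calculated = 290 − 289.3 = 0.7 mOsm/kg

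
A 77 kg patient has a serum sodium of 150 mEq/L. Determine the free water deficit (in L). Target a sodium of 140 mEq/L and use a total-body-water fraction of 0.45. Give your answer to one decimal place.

2.5 L

TBW = 0.45 · 77 = 34.65 L
Free water deficit = TBW · (Na/140 − 1)
= 34.65 · (150/140 − 1)
= 34.65 · 0.0714
= 2.47 L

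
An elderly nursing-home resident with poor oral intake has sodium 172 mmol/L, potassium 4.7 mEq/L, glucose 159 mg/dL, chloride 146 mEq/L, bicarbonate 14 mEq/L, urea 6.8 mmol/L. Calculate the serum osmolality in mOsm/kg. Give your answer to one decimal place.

359.6 mOsm/kg

Calculated osmolality = 2·Na + glucose/18 + urea
= 2·172 + 159/18 + 6.8
= 344 + 8.83 + 6.80
= 359.63 mOsm/kg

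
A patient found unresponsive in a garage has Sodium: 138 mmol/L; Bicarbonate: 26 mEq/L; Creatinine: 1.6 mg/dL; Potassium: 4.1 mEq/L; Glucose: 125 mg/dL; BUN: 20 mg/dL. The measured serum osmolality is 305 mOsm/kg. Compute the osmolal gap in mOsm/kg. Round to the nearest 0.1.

14.9 mOsm/kg

Calculated osmolality = 2·Na + glucose/18 + BUN/2.8
= 2·138 + 125/18 + 20/2.8
= 276 + 6.94 + 7.14
= 290.08 mOsm/kg ≈ 290.1 mOsm/kg
Osmolar gap = measured − calculated = 305 − 290.1 = 14.9 mOsm/kg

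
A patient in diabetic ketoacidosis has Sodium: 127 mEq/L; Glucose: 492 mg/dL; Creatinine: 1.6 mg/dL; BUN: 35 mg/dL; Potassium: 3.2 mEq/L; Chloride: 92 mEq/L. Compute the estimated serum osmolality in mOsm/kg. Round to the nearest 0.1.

Calculated osmolality = 2·Na + glucose/18 + BUN/2.8
= 2·127 + 492/18 + 35/2.8
= 254 + 27.33 + 12.50
= 293.83 mOsm/kg

293.8 mOsm/kg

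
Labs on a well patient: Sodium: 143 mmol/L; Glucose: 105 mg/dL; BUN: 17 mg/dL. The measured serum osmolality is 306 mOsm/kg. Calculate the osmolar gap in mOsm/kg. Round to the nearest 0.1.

Calculated osmolality = 2·Na + glucose/18 + BUN/2.8
= 2·143 + 105/18 + 17/2.8
= 286 + 5.83 + 6.07
= 297.9 mOsm/kg ≈ 297.9 mOsm/kg
Osmolar gap = measured − calculated = 306 − 297.9 = 8.1 mOsm/kg

8.1 mOsm/kg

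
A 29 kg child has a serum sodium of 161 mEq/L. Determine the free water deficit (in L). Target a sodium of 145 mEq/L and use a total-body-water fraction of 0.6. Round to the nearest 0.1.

TBW = 0.6 · 29 = 17.4 L
Free water deficit = TBW · (Na/145 − 1)
= 17.4 · (161/145 − 1)
= 17.4 · 0.1103
= 1.92 L

1.9 L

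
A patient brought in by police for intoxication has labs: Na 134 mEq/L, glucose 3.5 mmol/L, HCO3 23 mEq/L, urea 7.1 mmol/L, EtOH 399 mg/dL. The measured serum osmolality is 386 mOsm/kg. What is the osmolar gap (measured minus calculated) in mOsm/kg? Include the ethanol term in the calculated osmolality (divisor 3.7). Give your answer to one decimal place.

Calculated osmolality = 2·Na + glucose + urea + ethanol/3.7
= 2·134 + 3.5 + 7.1 + 399/3.7
= 268 + 3.50 + 7.10 + 107.84
= 386.44 mOsm/kg ≈ 386.4 mOsm/kg
Osmolar gap = measured − calculated = 386 − 386.4 = -0.4 mOsm/kg

-0.4 mOsm/kg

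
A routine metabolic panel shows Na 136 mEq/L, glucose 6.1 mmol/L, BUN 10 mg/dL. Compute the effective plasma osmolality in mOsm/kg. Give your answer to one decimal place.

278.1 mOsm/kg

Effective osmolality excludes urea (freely permeant across cell membranes):
2·Na + glucose
= 2·136 + 6.1
= 272 + 6.1
= 278.1 mOsm/kg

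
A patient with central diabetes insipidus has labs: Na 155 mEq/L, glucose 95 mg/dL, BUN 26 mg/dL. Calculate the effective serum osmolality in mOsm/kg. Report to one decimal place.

315.3 mOsm/kg

Effective osmolality excludes urea (freely permeant across cell membranes):
2·Na + glucose/18
= 2·155 + 95/18
= 310 + 5.28
= 315.28 mOsm/kg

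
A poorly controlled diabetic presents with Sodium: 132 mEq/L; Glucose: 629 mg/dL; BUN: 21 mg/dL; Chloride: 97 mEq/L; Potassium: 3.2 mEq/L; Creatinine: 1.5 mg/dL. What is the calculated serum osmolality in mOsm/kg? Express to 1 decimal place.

306.4 mOsm/kg

Calculated osmolality = 2·Na + glucose/18 + BUN/2.8
= 2·132 + 629/18 + 21/2.8
= 264 + 34.94 + 7.50
= 306.44 mOsm/kg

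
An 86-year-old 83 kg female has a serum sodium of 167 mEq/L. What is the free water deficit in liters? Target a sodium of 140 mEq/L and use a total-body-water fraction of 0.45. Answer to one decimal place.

TBW = 0.45 · 83 = 37.35 L
Free water deficit = TBW · (Na/140 − 1)
= 37.35 · (167/140 − 1)
= 37.35 · 0.1929
= 7.2 L

7.2 L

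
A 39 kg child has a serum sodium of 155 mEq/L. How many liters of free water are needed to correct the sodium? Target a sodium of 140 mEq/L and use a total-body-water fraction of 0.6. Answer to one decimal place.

TBW = 0.6 · 39 = 23.4 L
Free water deficit = TBW · (Na/140 − 1)
= 23.4 · (155/140 − 1)
= 23.4 · 0.1071
= 2.51 L

2.5 L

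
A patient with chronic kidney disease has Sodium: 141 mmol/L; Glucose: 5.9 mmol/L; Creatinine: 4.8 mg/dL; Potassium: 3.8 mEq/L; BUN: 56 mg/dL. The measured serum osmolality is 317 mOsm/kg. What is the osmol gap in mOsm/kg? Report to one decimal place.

Calculated osmolality = 2·Na + glucose + BUN/2.8
= 2·141 + 5.9 + 56/2.8
= 282 + 5.90 + 20
= 307.9 mOsm/kg ≈ 307.9 mOsm/kg
Osmolar gap = measured − calculated = 317 − 307.9 = 9.1 mOsm/kg

9.1 mOsm/kg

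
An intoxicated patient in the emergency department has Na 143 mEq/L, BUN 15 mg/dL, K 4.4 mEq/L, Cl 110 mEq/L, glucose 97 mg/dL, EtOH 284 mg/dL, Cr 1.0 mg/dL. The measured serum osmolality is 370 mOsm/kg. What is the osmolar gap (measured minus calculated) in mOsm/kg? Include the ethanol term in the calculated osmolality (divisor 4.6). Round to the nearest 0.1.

11.5 mOsm/kg

Calculated osmolality = 2·Na + glucose/18 + BUN/2.8 + ethanol/4.6
= 2·143 + 97/18 + 15/2.8 + 284/4.6
= 286 + 5.39 + 5.36 + 61.74
= 358.49 mOsm/kg ≈ 358.5 mOsm/kg
Osmolar gap = measured − calculated = 370 − 358.5 = 11.5 mOsm/kg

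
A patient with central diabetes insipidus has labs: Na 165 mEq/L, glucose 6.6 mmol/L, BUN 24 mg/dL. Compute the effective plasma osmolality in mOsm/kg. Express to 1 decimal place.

Effective osmolality excludes urea (freely permeant across cell membranes):
2·Na + glucose
= 2·165 + 6.6
= 330 + 6.6
= 336.6 mOsm/kg

336.6 mOsm/kg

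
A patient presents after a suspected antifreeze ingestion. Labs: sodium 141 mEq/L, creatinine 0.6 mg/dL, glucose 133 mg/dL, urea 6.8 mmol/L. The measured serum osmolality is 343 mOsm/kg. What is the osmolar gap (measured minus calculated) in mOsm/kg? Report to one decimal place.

46.8 mOsm/kg

Calculated osmolality = 2·Na + glucose/18 + urea
= 2·141 + 133/18 + 6.8
= 282 + 7.39 + 6.80
= 296.19 mOsm/kg ≈ 296.2 mOsm/kg
Osmolar gap = measured − calculated = 343 − 296.2 = 46.8 mOsm/kg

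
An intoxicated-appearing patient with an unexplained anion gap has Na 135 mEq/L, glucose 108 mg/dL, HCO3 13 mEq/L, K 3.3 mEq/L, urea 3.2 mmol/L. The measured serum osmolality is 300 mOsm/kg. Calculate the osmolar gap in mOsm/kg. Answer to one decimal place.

Calculated osmolality = 2·Na + glucose/18 + urea
= 2·135 + 108/18 + 3.2
= 270 + 6 + 3.20
= 279.2 mOsm/kg ≈ 279.2 mOsm/kg
Osmolar gap = measured − calculated = 300 − 279.2 = 20.8 mOsm/kg

20.8 mOsm/kg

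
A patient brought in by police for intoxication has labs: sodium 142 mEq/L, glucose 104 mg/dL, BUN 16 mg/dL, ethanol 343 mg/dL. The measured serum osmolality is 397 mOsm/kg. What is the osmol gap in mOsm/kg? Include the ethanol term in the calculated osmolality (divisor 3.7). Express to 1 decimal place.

Calculated osmolality = 2·Na + glucose/18 + BUN/2.8 + ethanol/3.7
= 2·142 + 104/18 + 16/2.8 + 343/3.7
= 284 + 5.78 + 5.71 + 92.70
= 388.19 mOsm/kg ≈ 388.2 mOsm/kg
Osmolar gap = measured − calculated = 397 − 388.2 = 8.8 mOsm/kg

8.8 mOsm/kg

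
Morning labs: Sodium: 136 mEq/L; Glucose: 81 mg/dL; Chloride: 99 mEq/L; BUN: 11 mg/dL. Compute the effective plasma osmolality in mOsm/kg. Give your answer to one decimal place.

Effective osmolality excludes urea (freely permeant across cell membranes):
2·Na + glucose/18
= 2·136 + 81/18
= 272 + 4.5
= 276.5 mOsm/kg

276.5 mOsm/kg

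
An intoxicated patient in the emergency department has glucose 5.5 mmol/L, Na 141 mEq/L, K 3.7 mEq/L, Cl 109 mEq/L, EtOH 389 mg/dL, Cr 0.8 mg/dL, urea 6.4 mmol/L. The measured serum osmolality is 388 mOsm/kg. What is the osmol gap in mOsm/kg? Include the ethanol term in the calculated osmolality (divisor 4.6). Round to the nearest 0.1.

9.5 mOsm/kg

Calculated osmolality = 2·Na + glucose + urea + ethanol/4.6
= 2·141 + 5.5 + 6.4 + 389/4.6
= 282 + 5.50 + 6.40 + 84.57
= 378.47 mOsm/kg ≈ 378.5 mOsm/kg
Osmolar gap = measured − calculated = 388 − 378.5 = 9.5 mOsm/kg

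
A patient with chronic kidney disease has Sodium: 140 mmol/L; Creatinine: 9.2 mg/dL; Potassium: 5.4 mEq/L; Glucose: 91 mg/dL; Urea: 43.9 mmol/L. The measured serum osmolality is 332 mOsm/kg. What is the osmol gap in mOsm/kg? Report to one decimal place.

3.0 mOsm/kg

Calculated osmolality = 2·Na + glucose/18 + urea
= 2·140 + 91/18 + 43.9
= 280 + 5.06 + 43.90
= 328.96 mOsm/kg ≈ 329.0 mOsm/kg
Osmolar gap = measured − calculated = 332 − 329.0 = 3.0 mOsm/kg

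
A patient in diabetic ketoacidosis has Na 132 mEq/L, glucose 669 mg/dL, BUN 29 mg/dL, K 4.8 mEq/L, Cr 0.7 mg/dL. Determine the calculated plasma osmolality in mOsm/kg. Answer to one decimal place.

Calculated osmolality = 2·Na + glucose/18 + BUN/2.8
= 2·132 + 669/18 + 29/2.8
= 264 + 37.17 + 10.36
= 311.53 mOsm/kg

311.5 mOsm/kg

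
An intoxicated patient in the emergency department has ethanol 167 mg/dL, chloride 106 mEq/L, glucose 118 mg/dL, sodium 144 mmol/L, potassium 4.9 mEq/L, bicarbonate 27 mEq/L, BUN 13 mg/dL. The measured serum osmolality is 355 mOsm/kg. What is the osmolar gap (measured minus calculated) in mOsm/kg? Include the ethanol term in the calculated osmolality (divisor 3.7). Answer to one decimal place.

Calculated osmolality = 2·Na + glucose/18 + BUN/2.8 + ethanol/3.7
= 2·144 + 118/18 + 13/2.8 + 167/3.7
= 288 + 6.56 + 4.64 + 45.14
= 344.34 mOsm/kg ≈ 344.3 mOsm/kg
Osmolar gap = measured − calculated = 355 − 344.3 = 10.7 mOsm/kg

10.7 mOsm/kg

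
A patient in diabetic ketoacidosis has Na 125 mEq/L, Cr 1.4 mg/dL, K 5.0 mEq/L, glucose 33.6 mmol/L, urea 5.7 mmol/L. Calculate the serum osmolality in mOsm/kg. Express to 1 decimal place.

289.3 mOsm/kg

Calculated osmolality = 2·Na + glucose + urea
= 2·125 + 33.6 + 5.7
= 250 + 33.60 + 5.70
= 289.3 mOsm/kg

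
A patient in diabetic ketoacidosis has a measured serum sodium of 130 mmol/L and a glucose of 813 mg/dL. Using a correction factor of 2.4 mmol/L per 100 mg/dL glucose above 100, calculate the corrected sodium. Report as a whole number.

147 mmol/L

Corrected Na = measured Na + 2.4 · (glucose − 100)/100
= 130 + 2.4 · (813 − 100)/100
= 130 + 17.1
= 147.1 mmol/L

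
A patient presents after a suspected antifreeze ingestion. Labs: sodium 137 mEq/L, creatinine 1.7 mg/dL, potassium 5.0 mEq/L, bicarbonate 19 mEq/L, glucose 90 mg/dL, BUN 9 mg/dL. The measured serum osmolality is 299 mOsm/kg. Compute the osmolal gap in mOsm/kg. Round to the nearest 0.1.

16.8 mOsm/kg

Calculated osmolality = 2·Na + glucose/18 + BUN/2.8
= 2·137 + 90/18 + 9/2.8
= 274 + 5 + 3.21
= 282.21 mOsm/kg ≈ 282.2 mOsm/kg
Osmolar gap = measured − calculated = 299 − 282.2 = 16.8 mOsm/kg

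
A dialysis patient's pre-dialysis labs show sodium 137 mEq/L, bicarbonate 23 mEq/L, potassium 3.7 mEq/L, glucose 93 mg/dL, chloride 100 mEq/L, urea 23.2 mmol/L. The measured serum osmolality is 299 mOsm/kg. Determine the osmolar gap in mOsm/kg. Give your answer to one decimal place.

-3.4 mOsm/kg

Calculated osmolality = 2·Na + glucose/18 + urea
= 2·137 + 93/18 + 23.2
= 274 + 5.17 + 23.20
= 302.37 mOsm/kg ≈ 302.4 mOsm/kg
Osmolar gap = measured − calculated = 299 − 302.4 = -3.4 mOsm/kg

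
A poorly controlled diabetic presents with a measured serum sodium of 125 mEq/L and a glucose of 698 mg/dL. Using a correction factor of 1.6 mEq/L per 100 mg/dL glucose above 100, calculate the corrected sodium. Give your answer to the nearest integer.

135 mEq/L

Corrected Na = measured Na + 1.6 · (glucose − 100)/100
= 125 + 1.6 · (698 − 100)/100
= 125 + 9.6
= 134.6 mEq/L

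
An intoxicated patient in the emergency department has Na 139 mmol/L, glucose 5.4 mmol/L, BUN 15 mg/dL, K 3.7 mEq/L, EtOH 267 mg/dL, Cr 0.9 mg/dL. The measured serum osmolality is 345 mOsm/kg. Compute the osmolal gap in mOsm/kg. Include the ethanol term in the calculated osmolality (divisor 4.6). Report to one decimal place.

-1.8 mOsm/kg

Calculated osmolality = 2·Na + glucose + BUN/2.8 + ethanol/4.6
= 2·139 + 5.4 + 15/2.8 + 267/4.6
= 278 + 5.40 + 5.36 + 58.04
= 346.8 mOsm/kg ≈ 346.8 mOsm/kg
Osmolar gap = measured − calculated = 345 − 346.8 = -1.8 mOsm/kg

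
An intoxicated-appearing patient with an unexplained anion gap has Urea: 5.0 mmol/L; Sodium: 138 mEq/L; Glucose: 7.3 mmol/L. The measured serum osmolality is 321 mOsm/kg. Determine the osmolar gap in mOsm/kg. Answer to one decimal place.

Calculated osmolality = 2·Na + glucose + urea
= 2·138 + 7.3 + 5
= 276 + 7.30 + 5
= 288.3 mOsm/kg ≈ 288.3 mOsm/kg
Osmolar gap = measured − calculated = 321 − 288.3 = 32.7 mOsm/kg

32.7 mOsm/kg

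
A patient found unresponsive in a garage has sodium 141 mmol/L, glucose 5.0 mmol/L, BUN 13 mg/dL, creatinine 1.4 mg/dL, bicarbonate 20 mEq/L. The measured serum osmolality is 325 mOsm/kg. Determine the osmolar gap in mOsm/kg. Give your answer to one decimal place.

Calculated osmolality = 2·Na + glucose + BUN/2.8
= 2·141 + 5 + 13/2.8
= 282 + 5 + 4.64
= 291.64 mOsm/kg ≈ 291.6 mOsm/kg
Osmolar gap = measured − calculated = 325 − 291.6 = 33.4 mOsm/kg

33.4 mOsm/kg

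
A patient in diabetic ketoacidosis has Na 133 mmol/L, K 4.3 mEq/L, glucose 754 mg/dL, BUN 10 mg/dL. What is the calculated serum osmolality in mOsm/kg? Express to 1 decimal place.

311.5 mOsm/kg

Calculated osmolality = 2·Na + glucose/18 + BUN/2.8
= 2·133 + 754/18 + 10/2.8
= 266 + 41.89 + 3.57
= 311.46 mOsm/kg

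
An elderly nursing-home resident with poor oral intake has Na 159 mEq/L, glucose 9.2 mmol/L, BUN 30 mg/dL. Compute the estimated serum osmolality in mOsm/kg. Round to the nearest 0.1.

337.9 mOsm/kg

Calculated osmolality = 2·Na + glucose + BUN/2.8
= 2·159 + 9.2 + 30/2.8
= 318 + 9.20 + 10.71
= 337.91 mOsm/kg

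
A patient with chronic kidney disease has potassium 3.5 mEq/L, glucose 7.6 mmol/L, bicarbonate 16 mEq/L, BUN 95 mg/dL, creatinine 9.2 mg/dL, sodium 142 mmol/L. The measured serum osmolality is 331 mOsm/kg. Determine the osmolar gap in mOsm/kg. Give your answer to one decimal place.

5.5 mOsm/kg

Calculated osmolality = 2·Na + glucose + BUN/2.8
= 2·142 + 7.6 + 95/2.8
= 284 + 7.60 + 33.93
= 325.53 mOsm/kg ≈ 325.5 mOsm/kg
Osmolar gap = measured − calculated = 331 − 325.5 = 5.5 mOsm/kg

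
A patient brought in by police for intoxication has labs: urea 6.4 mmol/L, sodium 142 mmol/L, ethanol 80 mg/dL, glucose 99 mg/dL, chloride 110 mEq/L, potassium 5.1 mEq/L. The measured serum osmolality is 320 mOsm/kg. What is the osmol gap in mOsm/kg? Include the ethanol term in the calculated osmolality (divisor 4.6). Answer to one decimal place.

Calculated osmolality = 2·Na + glucose/18 + urea + ethanol/4.6
= 2·142 + 99/18 + 6.4 + 80/4.6
= 284 + 5.50 + 6.40 + 17.39
= 313.29 mOsm/kg ≈ 313.3 mOsm/kg
Osmolar gap = measured − calculated = 320 − 313.3 = 6.7 mOsm/kg

6.7 mOsm/kg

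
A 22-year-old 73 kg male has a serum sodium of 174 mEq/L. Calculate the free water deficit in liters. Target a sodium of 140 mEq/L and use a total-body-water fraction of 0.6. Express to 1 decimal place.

10.6 L

TBW = 0.6 · 73 = 43.8 L
Free water deficit = TBW · (Na/140 − 1)
= 43.8 · (174/140 − 1)
= 43.8 · 0.2429
= 10.64 L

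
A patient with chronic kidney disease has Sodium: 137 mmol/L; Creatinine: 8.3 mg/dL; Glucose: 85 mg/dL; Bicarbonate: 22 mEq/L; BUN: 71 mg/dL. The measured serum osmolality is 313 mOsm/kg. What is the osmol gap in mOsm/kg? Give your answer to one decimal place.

Calculated osmolality = 2·Na + glucose/18 + BUN/2.8
= 2·137 + 85/18 + 71/2.8
= 274 + 4.72 + 25.36
= 304.08 mOsm/kg ≈ 304.1 mOsm/kg
Osmolar gap = measured − calculated = 313 − 304.1 = 8.9 mOsm/kg

8.9 mOsm/kg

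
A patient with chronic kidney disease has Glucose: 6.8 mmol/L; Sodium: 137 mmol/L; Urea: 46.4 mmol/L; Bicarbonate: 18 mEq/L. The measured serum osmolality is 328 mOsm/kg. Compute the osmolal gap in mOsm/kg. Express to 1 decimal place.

Calculated osmolality = 2·Na + glucose + urea
= 2·137 + 6.8 + 46.4
= 274 + 6.80 + 46.40
= 327.2 mOsm/kg ≈ 327.2 mOsm/kg
Osmolar gap = measured − calculated = 328 − 327.2 = 0.8 mOsm/kg

0.8 mOsm/kg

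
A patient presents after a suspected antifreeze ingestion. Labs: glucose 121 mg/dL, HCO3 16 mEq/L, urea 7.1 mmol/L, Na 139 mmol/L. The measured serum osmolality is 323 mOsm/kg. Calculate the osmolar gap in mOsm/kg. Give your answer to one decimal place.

Calculated osmolality = 2·Na + glucose/18 + urea
= 2·139 + 121/18 + 7.1
= 278 + 6.72 + 7.10
= 291.82 mOsm/kg ≈ 291.8 mOsm/kg
Osmolar gap = measured − calculated = 323 − 291.8 = 31.2 mOsm/kg

31.2 mOsm/kg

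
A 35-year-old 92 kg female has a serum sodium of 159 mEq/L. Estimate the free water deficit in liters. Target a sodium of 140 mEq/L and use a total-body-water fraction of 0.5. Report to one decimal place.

6.2 L

TBW = 0.5 · 92 = 46 L
Free water deficit = TBW · (Na/140 − 1)
= 46 · (159/140 − 1)
= 46 · 0.1357
= 6.24 L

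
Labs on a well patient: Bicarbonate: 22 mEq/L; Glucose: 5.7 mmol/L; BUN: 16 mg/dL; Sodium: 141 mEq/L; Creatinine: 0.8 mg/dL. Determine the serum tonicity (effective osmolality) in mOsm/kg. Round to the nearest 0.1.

287.7 mOsm/kg

Effective osmolality excludes urea (freely permeant across cell membranes):
2·Na + glucose
= 2·141 + 5.7
= 282 + 5.7
= 287.7 mOsm/kg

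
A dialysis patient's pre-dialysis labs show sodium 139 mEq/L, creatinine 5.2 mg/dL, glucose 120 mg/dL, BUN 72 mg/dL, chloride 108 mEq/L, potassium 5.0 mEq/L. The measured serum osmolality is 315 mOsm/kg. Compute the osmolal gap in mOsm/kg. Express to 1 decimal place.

Calculated osmolality = 2·Na + glucose/18 + BUN/2.8
= 2·139 + 120/18 + 72/2.8
= 278 + 6.67 + 25.71
= 310.38 mOsm/kg ≈ 310.4 mOsm/kg
Osmolar gap = measured − calculated = 315 − 310.4 = 4.6 mOsm/kg

4.6 mOsm/kg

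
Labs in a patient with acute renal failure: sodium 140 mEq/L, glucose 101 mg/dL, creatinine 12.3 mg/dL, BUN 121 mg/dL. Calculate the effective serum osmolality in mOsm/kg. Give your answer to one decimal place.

285.6 mOsm/kg

Effective osmolality excludes urea (freely permeant across cell membranes):
2·Na + glucose/18
= 2·140 + 101/18
= 280 + 5.61
= 285.61 mOsm/kg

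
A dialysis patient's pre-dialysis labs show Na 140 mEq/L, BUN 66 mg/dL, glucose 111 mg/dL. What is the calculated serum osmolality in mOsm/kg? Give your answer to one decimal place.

Calculated osmolality = 2·Na + glucose/18 + BUN/2.8
= 2·140 + 111/18 + 66/2.8
= 280 + 6.17 + 23.57
= 309.74 mOsm/kg

309.7 mOsm/kg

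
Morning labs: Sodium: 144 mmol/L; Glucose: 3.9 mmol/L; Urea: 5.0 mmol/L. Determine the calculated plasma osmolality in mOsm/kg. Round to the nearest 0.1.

296.9 mOsm/kg

Calculated osmolality = 2·Na + glucose + urea
= 2·144 + 3.9 + 5
= 288 + 3.90 + 5
= 296.9 mOsm/kg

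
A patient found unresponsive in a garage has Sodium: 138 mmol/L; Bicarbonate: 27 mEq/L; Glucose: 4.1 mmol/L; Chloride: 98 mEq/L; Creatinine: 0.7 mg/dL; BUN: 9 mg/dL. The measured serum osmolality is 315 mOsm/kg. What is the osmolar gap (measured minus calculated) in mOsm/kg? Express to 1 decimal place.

31.7 mOsm/kg

Calculated osmolality = 2·Na + glucose + BUN/2.8
= 2·138 + 4.1 + 9/2.8
= 276 + 4.10 + 3.21
= 283.31 mOsm/kg ≈ 283.3 mOsm/kg
Osmolar gap = measured − calculated = 315 − 283.3 = 31.7 mOsm/kg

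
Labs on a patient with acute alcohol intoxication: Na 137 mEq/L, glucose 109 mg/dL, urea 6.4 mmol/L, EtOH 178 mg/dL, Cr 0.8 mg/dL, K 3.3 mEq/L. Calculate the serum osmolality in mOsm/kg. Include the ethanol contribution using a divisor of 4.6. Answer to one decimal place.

325.2 mOsm/kg

Calculated osmolality = 2·Na + glucose/18 + urea + ethanol/4.6
= 2·137 + 109/18 + 6.4 + 178/4.6
= 274 + 6.06 + 6.40 + 38.70
= 325.16 mOsm/kg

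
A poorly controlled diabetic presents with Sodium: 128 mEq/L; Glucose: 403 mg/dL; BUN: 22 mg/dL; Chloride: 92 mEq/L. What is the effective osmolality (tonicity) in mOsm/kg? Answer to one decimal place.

278.4 mOsm/kg

Effective osmolality excludes urea (freely permeant across cell membranes):
2·Na + glucose/18
= 2·128 + 403/18
= 256 + 22.39
= 278.39 mOsm/kg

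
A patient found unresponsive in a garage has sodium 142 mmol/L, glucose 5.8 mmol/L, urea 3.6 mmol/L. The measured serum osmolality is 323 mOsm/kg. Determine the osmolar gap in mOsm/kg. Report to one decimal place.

Calculated osmolality = 2·Na + glucose + urea
= 2·142 + 5.8 + 3.6
= 284 + 5.80 + 3.60
= 293.4 mOsm/kg ≈ 293.4 mOsm/kg
Osmolar gap = measured − calculated = 323 − 293.4 = 29.6 mOsm/kg

29.6 mOsm/kg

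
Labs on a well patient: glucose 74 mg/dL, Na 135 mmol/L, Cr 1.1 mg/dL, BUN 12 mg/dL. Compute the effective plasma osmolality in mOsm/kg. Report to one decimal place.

Effective osmolality excludes urea (freely permeant across cell membranes):
2·Na + glucose/18
= 2·135 + 74/18
= 270 + 4.11
= 274.11 mOsm/kg

274.1 mOsm/kg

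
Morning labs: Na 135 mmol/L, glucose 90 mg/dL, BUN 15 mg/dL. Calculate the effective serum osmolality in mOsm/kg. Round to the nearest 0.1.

Effective osmolality excludes urea (freely permeant across cell membranes):
2·Na + glucose/18
= 2·135 + 90/18
= 270 + 5
= 275 mOsm/kg

275.0 mOsm/kg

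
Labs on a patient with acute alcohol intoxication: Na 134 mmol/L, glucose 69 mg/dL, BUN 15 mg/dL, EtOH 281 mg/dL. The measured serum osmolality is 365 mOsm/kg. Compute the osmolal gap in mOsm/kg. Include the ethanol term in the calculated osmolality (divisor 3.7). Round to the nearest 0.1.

Calculated osmolality = 2·Na + glucose/18 + BUN/2.8 + ethanol/3.7
= 2·134 + 69/18 + 15/2.8 + 281/3.7
= 268 + 3.83 + 5.36 + 75.95
= 353.14 mOsm/kg ≈ 353.1 mOsm/kg
Osmolar gap = measured − calculated = 365 − 353.1 = 11.9 mOsm/kg

11.9 mOsm/kg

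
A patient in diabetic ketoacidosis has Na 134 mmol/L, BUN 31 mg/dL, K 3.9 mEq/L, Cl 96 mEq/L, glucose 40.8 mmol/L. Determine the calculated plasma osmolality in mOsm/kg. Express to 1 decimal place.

Calculated osmolality = 2·Na + glucose + BUN/2.8
= 2·134 + 40.8 + 31/2.8
= 268 + 40.80 + 11.07
= 319.87 mOsm/kg

319.9 mOsm/kg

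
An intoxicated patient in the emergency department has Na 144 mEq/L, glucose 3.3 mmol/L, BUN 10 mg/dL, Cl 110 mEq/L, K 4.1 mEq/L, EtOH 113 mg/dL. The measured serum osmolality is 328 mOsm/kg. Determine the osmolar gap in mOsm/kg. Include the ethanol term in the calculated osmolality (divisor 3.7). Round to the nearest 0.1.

2.6 mOsm/kg

Calculated osmolality = 2·Na + glucose + BUN/2.8 + ethanol/3.7
= 2·144 + 3.3 + 10/2.8 + 113/3.7
= 288 + 3.30 + 3.57 + 30.54
= 325.41 mOsm/kg ≈ 325.4 mOsm/kg
Osmolar gap = measured − calculated = 328 − 325.4 = 2.6 mOsm/kg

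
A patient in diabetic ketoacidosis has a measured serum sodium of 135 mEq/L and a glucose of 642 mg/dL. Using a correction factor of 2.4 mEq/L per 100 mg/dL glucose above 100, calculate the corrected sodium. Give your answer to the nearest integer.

Corrected Na = measured Na + 2.4 · (glucose − 100)/100
= 135 + 2.4 · (642 − 100)/100
= 135 + 13
= 148 mEq/L

148 mEq/L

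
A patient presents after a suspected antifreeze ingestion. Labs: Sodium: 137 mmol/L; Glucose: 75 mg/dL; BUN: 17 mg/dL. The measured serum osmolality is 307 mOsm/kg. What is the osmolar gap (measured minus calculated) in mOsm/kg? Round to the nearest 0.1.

22.8 mOsm/kg

Calculated osmolality = 2·Na + glucose/18 + BUN/2.8
= 2·137 + 75/18 + 17/2.8
= 274 + 4.17 + 6.07
= 284.24 mOsm/kg ≈ 284.2 mOsm/kg
Osmolar gap = measured − calculated = 307 − 284.2 = 22.8 mOsm/kg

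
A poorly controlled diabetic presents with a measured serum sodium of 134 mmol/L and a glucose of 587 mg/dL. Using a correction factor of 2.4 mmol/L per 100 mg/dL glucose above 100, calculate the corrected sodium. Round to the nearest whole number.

146 mmol/L

Corrected Na = measured Na + 2.4 · (glucose − 100)/100
= 134 + 2.4 · (587 − 100)/100
= 134 + 11.7
= 145.7 mmol/L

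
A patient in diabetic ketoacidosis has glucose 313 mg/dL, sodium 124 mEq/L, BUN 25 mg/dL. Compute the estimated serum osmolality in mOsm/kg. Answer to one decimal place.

274.3 mOsm/kg

Calculated osmolality = 2·Na + glucose/18 + BUN/2.8
= 2·124 + 313/18 + 25/2.8
= 248 + 17.39 + 8.93
= 274.32 mOsm/kg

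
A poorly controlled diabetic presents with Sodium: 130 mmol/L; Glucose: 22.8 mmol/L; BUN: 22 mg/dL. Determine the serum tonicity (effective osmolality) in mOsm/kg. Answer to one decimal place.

282.8 mOsm/kg

Effective osmolality excludes urea (freely permeant across cell membranes):
2·Na + glucose
= 2·130 + 22.8
= 260 + 22.8
= 282.8 mOsm/kg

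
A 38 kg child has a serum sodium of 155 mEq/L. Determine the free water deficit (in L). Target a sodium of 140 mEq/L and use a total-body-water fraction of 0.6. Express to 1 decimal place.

TBW = 0.6 · 38 = 22.8 L
Free water deficit = TBW · (Na/140 − 1)
= 22.8 · (155/140 − 1)
= 22.8 · 0.1071
= 2.44 L

2.4 L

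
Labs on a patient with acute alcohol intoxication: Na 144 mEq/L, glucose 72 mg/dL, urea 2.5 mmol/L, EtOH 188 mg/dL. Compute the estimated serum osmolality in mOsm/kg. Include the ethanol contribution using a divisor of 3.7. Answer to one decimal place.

345.3 mOsm/kg

Calculated osmolality = 2·Na + glucose/18 + urea + ethanol/3.7
= 2·144 + 72/18 + 2.5 + 188/3.7
= 288 + 4 + 2.50 + 50.81
= 345.31 mOsm/kg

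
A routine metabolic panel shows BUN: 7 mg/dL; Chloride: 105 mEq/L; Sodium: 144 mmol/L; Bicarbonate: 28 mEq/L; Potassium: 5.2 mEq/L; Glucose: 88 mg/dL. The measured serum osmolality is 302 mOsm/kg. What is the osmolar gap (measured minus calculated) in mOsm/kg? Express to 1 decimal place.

6.6 mOsm/kg

Calculated osmolality = 2·Na + glucose/18 + BUN/2.8
= 2·144 + 88/18 + 7/2.8
= 288 + 4.89 + 2.50
= 295.39 mOsm/kg ≈ 295.4 mOsm/kg
Osmolar gap = measured − calculated = 302 − 295.4 = 6.6 mOsm/kg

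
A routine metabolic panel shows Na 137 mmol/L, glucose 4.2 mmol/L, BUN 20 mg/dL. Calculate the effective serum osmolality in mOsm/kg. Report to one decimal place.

Effective osmolality excludes urea (freely permeant across cell membranes):
2·Na + glucose
= 2·137 + 4.2
= 274 + 4.2
= 278.2 mOsm/kg

278.2 mOsm/kg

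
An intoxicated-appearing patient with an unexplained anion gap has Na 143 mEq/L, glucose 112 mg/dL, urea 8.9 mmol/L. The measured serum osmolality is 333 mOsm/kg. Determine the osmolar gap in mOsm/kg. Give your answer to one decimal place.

Calculated osmolality = 2·Na + glucose/18 + urea
= 2·143 + 112/18 + 8.9
= 286 + 6.22 + 8.90
= 301.12 mOsm/kg ≈ 301.1 mOsm/kg
Osmolar gap = measured − calculated = 333 − 301.1 = 31.9 mOsm/kg

31.9 mOsm/kg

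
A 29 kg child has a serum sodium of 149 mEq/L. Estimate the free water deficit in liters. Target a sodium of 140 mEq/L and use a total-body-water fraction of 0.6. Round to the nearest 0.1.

1.1 L

TBW = 0.6 · 29 = 17.4 L
Free water deficit = TBW · (Na/140 − 1)
= 17.4 · (149/140 − 1)
= 17.4 · 0.0643
= 1.12 L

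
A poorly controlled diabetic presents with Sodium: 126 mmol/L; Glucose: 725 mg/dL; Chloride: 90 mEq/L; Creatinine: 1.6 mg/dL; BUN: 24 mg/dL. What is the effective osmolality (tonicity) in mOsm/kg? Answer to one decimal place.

Effective osmolality excludes urea (freely permeant across cell membranes):
2·Na + glucose/18
= 2·126 + 725/18
= 252 + 40.28
= 292.28 mOsm/kg

292.3 mOsm/kg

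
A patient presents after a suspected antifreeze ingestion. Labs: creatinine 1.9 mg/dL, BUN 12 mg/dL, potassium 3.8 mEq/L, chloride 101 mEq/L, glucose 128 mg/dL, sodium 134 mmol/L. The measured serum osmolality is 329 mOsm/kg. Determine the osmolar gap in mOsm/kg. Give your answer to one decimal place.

49.6 mOsm/kg

Calculated osmolality = 2·Na + glucose/18 + BUN/2.8
= 2·134 + 128/18 + 12/2.8
= 268 + 7.11 + 4.29
= 279.4 mOsm/kg ≈ 279.4 mOsm/kg
Osmolar gap = measured − calculated = 329 − 279.4 = 49.6 mOsm/kg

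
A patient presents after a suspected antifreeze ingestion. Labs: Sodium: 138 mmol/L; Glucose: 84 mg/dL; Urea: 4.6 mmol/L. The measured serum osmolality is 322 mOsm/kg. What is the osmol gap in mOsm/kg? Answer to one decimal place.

36.7 mOsm/kg

Calculated osmolality = 2·Na + glucose/18 + urea
= 2·138 + 84/18 + 4.6
= 276 + 4.67 + 4.60
= 285.27 mOsm/kg ≈ 285.3 mOsm/kg
Osmolar gap = measured − calculated = 322 − 285.3 = 36.7 mOsm/kg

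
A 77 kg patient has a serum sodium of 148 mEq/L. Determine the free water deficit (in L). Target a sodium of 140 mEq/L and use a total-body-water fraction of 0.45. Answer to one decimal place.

2.0 L

TBW = 0.45 · 77 = 34.65 L
Free water deficit = TBW · (Na/140 − 1)
= 34.65 · (148/140 − 1)
= 34.65 · 0.0571
= 1.98 L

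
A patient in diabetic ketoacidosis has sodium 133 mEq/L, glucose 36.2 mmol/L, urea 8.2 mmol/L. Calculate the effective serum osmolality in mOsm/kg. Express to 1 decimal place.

302.2 mOsm/kg

Effective osmolality excludes urea (freely permeant across cell membranes):
2·Na + glucose
= 2·133 + 36.2
= 266 + 36.2
= 302.2 mOsm/kg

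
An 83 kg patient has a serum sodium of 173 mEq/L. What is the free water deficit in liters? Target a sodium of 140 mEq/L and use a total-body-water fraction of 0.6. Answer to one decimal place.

11.7 L

TBW = 0.6 · 83 = 49.8 L
Free water deficit = TBW · (Na/140 − 1)
= 49.8 · (173/140 − 1)
= 49.8 · 0.2357
= 11.74 L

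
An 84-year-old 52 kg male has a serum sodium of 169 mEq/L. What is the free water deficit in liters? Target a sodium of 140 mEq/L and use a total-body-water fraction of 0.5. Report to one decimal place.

5.4 L

TBW = 0.5 · 52 = 26 L
Free water deficit = TBW · (Na/140 − 1)
= 26 · (169/140 − 1)
= 26 · 0.2071
= 5.38 L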